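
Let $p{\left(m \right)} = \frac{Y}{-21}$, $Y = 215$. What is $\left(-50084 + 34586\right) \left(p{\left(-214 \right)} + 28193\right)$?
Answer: $-436776444$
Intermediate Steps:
$p{\left(m \right)} = - \frac{215}{21}$ ($p{\left(m \right)} = \frac{215}{-21} = 215 \left(- \frac{1}{21}\right) = - \frac{215}{21}$)
$\left(-50084 + 34586\right) \left(p{\left(-214 \right)} + 28193\right) = \left(-50084 + 34586\right) \left(- \frac{215}{21} + 28193\right) = \left(-15498\right) \frac{591838}{21} = -436776444$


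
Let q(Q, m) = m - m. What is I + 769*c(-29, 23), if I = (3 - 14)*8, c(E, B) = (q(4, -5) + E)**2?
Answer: 646641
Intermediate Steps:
q(Q, m) = 0
c(E, B) = E**2 (c(E, B) = (0 + E)**2 = E**2)
I = -88 (I = -11*8 = -88)
I + 769*c(-29, 23) = -88 + 769*(-29)**2 = -88 + 769*841 = -88 + 646729 = 646641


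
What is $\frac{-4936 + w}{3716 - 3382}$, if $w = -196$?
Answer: $- \frac{2566}{167} \approx -15.365$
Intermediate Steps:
$\frac{-4936 + w}{3716 - 3382} = \frac{-4936 - 196}{3716 - 3382} = - \frac{5132}{334} = \left(-5132\right) \frac{1}{334} = - \frac{2566}{167}$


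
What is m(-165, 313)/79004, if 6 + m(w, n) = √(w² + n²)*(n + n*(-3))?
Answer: -3/39502 - 313*√125194/39502 ≈ -2.8037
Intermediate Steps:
m(w, n) = -6 - 2*n*√(n² + w²) (m(w, n) = -6 + √(w² + n²)*(n + n*(-3)) = -6 + √(n² + w²)*(n - 3*n) = -6 + √(n² + w²)*(-2*n) = -6 - 2*n*√(n² + w²))
m(-165, 313)/79004 = (-6 - 2*313*√(313² + (-165)²))/79004 = (-6 - 2*313*√(97969 + 27225))*(1/79004) = (-6 - 2*313*√125194)*(1/79004) = (-6 - 626*√125194)*(1/79004) = -3/39502 - 313*√125194/39502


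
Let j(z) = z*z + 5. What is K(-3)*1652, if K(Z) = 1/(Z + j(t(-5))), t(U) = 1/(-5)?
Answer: 41300/51 ≈ 809.80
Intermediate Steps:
t(U) = -⅕
j(z) = 5 + z² (j(z) = z² + 5 = 5 + z²)
K(Z) = 1/(126/25 + Z) (K(Z) = 1/(Z + (5 + (-⅕)²)) = 1/(Z + (5 + 1/25)) = 1/(Z + 126/25) = 1/(126/25 + Z))
K(-3)*1652 = (25/(126 + 25*(-3)))*1652 = (25/(126 - 75))*1652 = (25/51)*1652 = 41300/51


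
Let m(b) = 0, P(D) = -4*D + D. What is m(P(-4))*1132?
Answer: 0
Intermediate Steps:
P(D) = -3*D
m(P(-4))*1132 = 0*1132 = 0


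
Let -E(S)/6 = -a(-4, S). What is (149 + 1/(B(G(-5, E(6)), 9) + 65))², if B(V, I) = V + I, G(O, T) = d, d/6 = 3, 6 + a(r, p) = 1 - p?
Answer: 187936681/8464 ≈ 22204.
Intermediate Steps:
a(r, p) = -5 - p (a(r, p) = -6 + (1 - p) = -5 - p)
d = 18 (d = 6*3 = 18)
E(S) = -30 - 6*S (E(S) = -(-6)*(-5 - S) = -6*(5 + S) = -30 - 6*S)
G(O, T) = 18
B(V, I) = I + V
(149 + 1/(B(G(-5, E(6)), 9) + 65))² = (149 + 1/((9 + 18) + 65))² = (149 + 1/(27 + 65))² = (149 + 1/92)² = (13709/92)² = 187936681/8464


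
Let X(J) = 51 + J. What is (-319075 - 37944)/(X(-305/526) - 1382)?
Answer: 187791994/700411 ≈ 268.12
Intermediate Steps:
(-319075 - 37944)/(X(-305/526) - 1382) = (-319075 - 37944)/((51 - 305/526) - 1382) = -357019/((51 - 305*1/526) - 1382) = -357019/((51 - 305/526) - 1382) = -357019/(26521/526 - 1382) = -357019/(-700411/526) = -357019*(-526/700411) = 187791994/700411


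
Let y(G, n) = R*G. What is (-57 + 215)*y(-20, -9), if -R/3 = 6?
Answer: 56880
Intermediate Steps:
R = -18 (R = -3*6 = -18)
y(G, n) = -18*G
(-57 + 215)*y(-20, -9) = (-57 + 215)*(-18*(-20)) = 158*360 = 56880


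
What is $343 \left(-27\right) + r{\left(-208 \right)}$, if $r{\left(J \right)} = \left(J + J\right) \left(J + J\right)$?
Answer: $163795$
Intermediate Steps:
$r{\left(J \right)} = 4 J^{2}$ ($r{\left(J \right)} = 2 J 2 J = 4 J^{2}$)
$343 \left(-27\right) + r{\left(-208 \right)} = 343 \left(-27\right) + 4 \left(-208\right)^{2} = -9261 + 4 \cdot 43264 = -9261 + 173056 = 163795$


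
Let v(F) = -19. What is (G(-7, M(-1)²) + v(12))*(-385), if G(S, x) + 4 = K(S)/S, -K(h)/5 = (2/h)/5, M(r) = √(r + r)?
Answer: 62095/7 ≈ 8870.7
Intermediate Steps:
M(r) = √2*√r (M(r) = √(2*r) = √2*√r)
K(h) = -2/h (K(h) = -5*2/h/5 = -2/h)
G(S, x) = -4 - 2/S² (G(S, x) = -4 + (-2/S)/S = -4 - 2/S²)
(G(-7, M(-1)²) + v(12))*(-385) = ((-4 - 2/(-7)²) - 19)*(-385) = ((-4 - 2*1/49) - 19)*(-385) = ((-4 - 2/49) - 19)*(-385) = (-198/49 - 19)*(-385) = -1129/49*(-385) = 62095/7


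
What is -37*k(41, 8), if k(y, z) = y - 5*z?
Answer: -37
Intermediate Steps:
-37*k(41, 8) = -37*(41 - 5*8) = -37*(41 - 40) = -37*1 = -37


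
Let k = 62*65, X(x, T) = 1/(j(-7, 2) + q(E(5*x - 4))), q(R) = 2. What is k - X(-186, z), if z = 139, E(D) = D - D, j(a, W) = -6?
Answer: 16121/4 ≈ 4030.3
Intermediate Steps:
E(D) = 0
X(x, T) = -¼ (X(x, T) = 1/(-6 + 2) = 1/(-4) = -¼)
k = 4030
k - X(-186, z) = 4030 - 1*(-¼) = 4030 + ¼ = 16121/4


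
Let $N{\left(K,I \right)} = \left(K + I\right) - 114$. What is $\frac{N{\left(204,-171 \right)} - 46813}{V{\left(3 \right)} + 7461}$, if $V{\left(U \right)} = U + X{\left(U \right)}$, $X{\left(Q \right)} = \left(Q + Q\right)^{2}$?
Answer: $- \frac{23447}{3750} \approx -6.2525$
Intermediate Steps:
$X{\left(Q \right)} = 4 Q^{2}$ ($X{\left(Q \right)} = \left(2 Q\right)^{2} = 4 Q^{2}$)
$V{\left(U \right)} = U + 4 U^{2}$
$N{\left(K,I \right)} = -114 + I + K$ ($N{\left(K,I \right)} = \left(I + K\right) - 114 = -114 + I + K$)
$\frac{N{\left(204,-171 \right)} - 46813}{V{\left(3 \right)} + 7461} = \frac{\left(-114 - 171 + 204\right) - 46813}{3 \left(1 + 4 \cdot 3\right) + 7461} = \frac{-81 - 46813}{3 \left(1 + 12\right) + 7461} = - \frac{46894}{3 \cdot 13 + 7461} = - \frac{46894}{39 + 7461} = - \frac{46894}{7500} = \left(-46894\right) \frac{1}{7500} = - \frac{23447}{3750}$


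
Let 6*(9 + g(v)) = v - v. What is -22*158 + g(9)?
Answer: -3485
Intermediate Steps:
g(v) = -9 (g(v) = -9 + (v - v)/6 = -9 + (⅙)*0 = -9 + 0 = -9)
-22*158 + g(9) = -22*158 - 9 = -3476 - 9 = -3485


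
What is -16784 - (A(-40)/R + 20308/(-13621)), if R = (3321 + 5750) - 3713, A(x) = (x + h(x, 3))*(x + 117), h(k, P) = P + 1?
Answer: -204128645606/12163553 ≈ -16782.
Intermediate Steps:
h(k, P) = 1 + P
A(x) = (4 + x)*(117 + x) (A(x) = (x + (1 + 3))*(x + 117) = (x + 4)*(117 + x) = (4 + x)*(117 + x))
R = 5358 (R = 9071 - 3713 = 5358)
-16784 - (A(-40)/R + 20308/(-13621)) = -16784 - ((468 + (-40)**2 + 121*(-40))/5358 + 20308/(-13621)) = -16784 - ((468 + 1600 - 4840)*(1/5358) + 20308*(-1/13621)) = -16784 - (-2772*1/5358 - 20308/13621) = -16784 - (-462/893 - 20308/13621) = -16784 - 1*(-24427946/12163553) = -16784 + 24427946/12163553 = -204128645606/12163553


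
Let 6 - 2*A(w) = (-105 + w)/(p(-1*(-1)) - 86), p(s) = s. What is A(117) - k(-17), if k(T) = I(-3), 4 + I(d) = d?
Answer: 856/85 ≈ 10.071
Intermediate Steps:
I(d) = -4 + d
A(w) = 81/34 + w/170 (A(w) = 3 - (-105 + w)/(2*(-1*(-1) - 86)) = 3 - (-105 + w)/(2*(1 - 86)) = 3 - (-105 + w)/(2*(-85)) = 3 - (-105 + w)*(-1)/(2*85) = 3 - (21/17 - w/85)/2 = 3 + (-21/34 + w/170) = 81/34 + w/170)
k(T) = -7 (k(T) = -4 - 3 = -7)
A(117) - k(-17) = (81/34 + (1/170)*117) - 1*(-7) = (81/34 + 117/170) + 7 = 261/85 + 7 = 856/85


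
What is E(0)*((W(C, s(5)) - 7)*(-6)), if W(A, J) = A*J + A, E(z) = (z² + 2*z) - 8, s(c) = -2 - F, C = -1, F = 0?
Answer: -288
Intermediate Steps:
s(c) = -2 (s(c) = -2 - 1*0 = -2 + 0 = -2)
E(z) = -8 + z² + 2*z
W(A, J) = A + A*J
E(0)*((W(C, s(5)) - 7)*(-6)) = (-8 + 0² + 2*0)*((-(1 - 2) - 7)*(-6)) = (-8 + 0 + 0)*((-1*(-1) - 7)*(-6)) = -8*(1 - 7)*(-6) = -(-48)*(-6) = -8*36 = -288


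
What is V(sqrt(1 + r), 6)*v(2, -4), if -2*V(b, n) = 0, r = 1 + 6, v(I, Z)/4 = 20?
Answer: 0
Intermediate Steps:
v(I, Z) = 80 (v(I, Z) = 4*20 = 80)
r = 7
V(b, n) = 0 (V(b, n) = -1/2*0 = 0)
V(sqrt(1 + r), 6)*v(2, -4) = 0*80 = 0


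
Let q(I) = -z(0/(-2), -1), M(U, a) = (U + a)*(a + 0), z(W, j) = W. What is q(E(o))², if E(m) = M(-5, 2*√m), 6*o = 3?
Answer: 0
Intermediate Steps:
o = ½ (o = (⅙)*3 = ½ ≈ 0.50000)
M(U, a) = a*(U + a) (M(U, a) = (U + a)*a = a*(U + a))
E(m) = 2*√m*(-5 + 2*√m) (E(m) = (2*√m)*(-5 + 2*√m) = 2*√m*(-5 + 2*√m))
q(I) = 0 (q(I) = -0/(-2) = -0*(-1)/2 = -1*0 = 0)
q(E(o))² = 0² = 0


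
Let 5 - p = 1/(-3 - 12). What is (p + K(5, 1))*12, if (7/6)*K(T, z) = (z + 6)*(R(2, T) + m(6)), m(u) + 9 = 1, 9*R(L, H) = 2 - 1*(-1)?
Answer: -2456/5 ≈ -491.20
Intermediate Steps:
R(L, H) = ⅓ (R(L, H) = (2 - 1*(-1))/9 = (2 + 1)/9 = (⅑)*3 = ⅓)
m(u) = -8 (m(u) = -9 + 1 = -8)
p = 76/15 (p = 5 - 1/(-3 - 12) = 5 - 1/(-15) = 5 - 1*(-1/15) = 5 + 1/15 = 76/15 ≈ 5.0667)
K(T, z) = -276/7 - 46*z/7 (K(T, z) = 6*((z + 6)*(⅓ - 8))/7 = 6*((6 + z)*(-23/3))/7 = 6*(-46 - 23*z/3)/7 = -276/7 - 46*z/7)
(p + K(5, 1))*12 = (76/15 + (-276/7 - 46/7*1))*12 = (76/15 + (-276/7 - 46/7))*12 = (76/15 - 46)*12 = -614/15*12 = -2456/5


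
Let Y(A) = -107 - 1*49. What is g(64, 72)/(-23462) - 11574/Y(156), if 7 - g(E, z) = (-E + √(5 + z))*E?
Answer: 11287880/152503 + 32*√77/11731 ≈ 74.041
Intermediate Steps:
Y(A) = -156 (Y(A) = -107 - 49 = -156)
g(E, z) = 7 - E*(√(5 + z) - E) (g(E, z) = 7 - (-E + √(5 + z))*E = 7 - (√(5 + z) - E)*E = 7 - E*(√(5 + z) - E))
g(64, 72)/(-23462) - 11574/Y(156) = (7 + 64² - 1*64*√(5 + 72))/(-23462) - 11574/(-156) = (7 + 4096 - 1*64*√77)*(-1/23462) - 11574*(-1/156) = (7 + 4096 - 64*√77)*(-1/23462) + 1929/26 = (4103 - 64*√77)*(-1/23462) + 1929/26 = (-4103/23462 + 32*√77/11731) + 1929/26 = 11287880/152503 + 32*√77/11731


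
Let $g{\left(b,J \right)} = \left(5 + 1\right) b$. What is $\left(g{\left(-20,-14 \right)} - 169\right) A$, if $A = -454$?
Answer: $131206$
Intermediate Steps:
$g{\left(b,J \right)} = 6 b$
$\left(g{\left(-20,-14 \right)} - 169\right) A = \left(6 \left(-20\right) - 169\right) \left(-454\right) = \left(-120 - 169\right) \left(-454\right) = \left(-289\right) \left(-454\right) = 131206$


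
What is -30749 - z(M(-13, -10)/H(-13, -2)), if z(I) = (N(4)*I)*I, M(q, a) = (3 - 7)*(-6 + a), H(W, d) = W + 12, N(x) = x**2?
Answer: -96285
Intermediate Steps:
H(W, d) = 12 + W
M(q, a) = 24 - 4*a (M(q, a) = -4*(-6 + a) = 24 - 4*a)
z(I) = 16*I**2 (z(I) = (4**2*I)*I = (16*I)*I = 16*I**2)
-30749 - z(M(-13, -10)/H(-13, -2)) = -30749 - 16*((24 - 4*(-10))/(12 - 13))**2 = -30749 - 16*((24 + 40)/(-1))**2 = -30749 - 16*(64*(-1))**2 = -30749 - 16*(-64)**2 = -30749 - 16*4096 = -30749 - 1*65536 = -30749 - 65536 = -96285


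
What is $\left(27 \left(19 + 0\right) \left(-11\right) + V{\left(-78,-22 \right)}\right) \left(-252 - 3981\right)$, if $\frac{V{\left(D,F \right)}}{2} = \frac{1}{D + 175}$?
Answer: $\frac{2317012977}{97} \approx 2.3887 \cdot 10^{7}$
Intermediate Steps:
$V{\left(D,F \right)} = \frac{2}{175 + D}$ ($V{\left(D,F \right)} = \frac{2}{D + 175} = \frac{2}{175 + D}$)
$\left(27 \left(19 + 0\right) \left(-11\right) + V{\left(-78,-22 \right)}\right) \left(-252 - 3981\right) = \left(27 \left(19 + 0\right) \left(-11\right) + \frac{2}{175 - 78}\right) \left(-252 - 3981\right) = \left(27 \cdot 19 \left(-11\right) + \frac{2}{97}\right) \left(-4233\right) = \left(513 \left(-11\right) + 2 \cdot \frac{1}{97}\right) \left(-4233\right) = \left(-5643 + \frac{2}{97}\right) \left(-4233\right) = \left(- \frac{547369}{97}\right) \left(-4233\right) = \frac{2317012977}{97}$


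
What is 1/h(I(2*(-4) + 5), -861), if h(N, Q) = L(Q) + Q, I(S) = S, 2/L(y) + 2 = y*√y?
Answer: (-861*√861 + 2*I)/(-1724*I + 741321*√861) ≈ -0.0011614 - 1.0679e-10*I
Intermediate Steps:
L(y) = 2/(-2 + y^(3/2)) (L(y) = 2/(-2 + y*√y) = 2/(-2 + y^(3/2)))
h(N, Q) = Q + 2/(-2 + Q^(3/2)) (h(N, Q) = 2/(-2 + Q^(3/2)) + Q = Q + 2/(-2 + Q^(3/2)))
1/h(I(2*(-4) + 5), -861) = 1/(-861 + 2/(-2 + (-861)^(3/2))) = 1/(-861 + 2/(-2 - 861*I*√861))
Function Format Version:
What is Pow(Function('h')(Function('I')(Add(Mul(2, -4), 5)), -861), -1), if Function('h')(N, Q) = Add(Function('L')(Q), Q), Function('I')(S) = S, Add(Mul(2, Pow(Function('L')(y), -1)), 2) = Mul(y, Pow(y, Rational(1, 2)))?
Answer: Mul(Pow(Add(Mul(-1724, I), Mul(741321, Pow(861, Rational(1, 2)))), -1), Add(Mul(-861, Pow(861, Rational(1, 2))), Mul(2, I))) ≈ Add(-0.0011614, Mul(-1.0679e-10, I))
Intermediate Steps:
Function('L')(y) = Mul(2, Pow(Add(-2, Pow(y, Rational(3, 2))), -1)) (Function('L')(y) = Mul(2, Pow(Add(-2, Mul(y, Pow(y, Rational(1, 2)))), -1)) = Mul(2, Pow(Add(-2, Pow(y, Rational(3, 2))), -1)))
Function('h')(N, Q) = Add(Q, Mul(2, Pow(Add(-2, Pow(Q, Rational(3, 2))), -1))) (Function('h')(N, Q) = Add(Mul(2, Pow(Add(-2, Pow(Q, Rational(3, 2))), -1)), Q) = Add(Q, Mul(2, Pow(Add(-2, Pow(Q, Rational(3, 2))), -1))))
Pow(Function('h')(Function('I')(Add(Mul(2, -4), 5)), -861), -1) = Pow(Add(-861, Mul(2, Pow(Add(-2, Pow(-861, Rational(3, 2))), -1))), -1) = Pow(Add(-861, Mul(2, Pow(Add(-2, Mul(-861, I, Pow(861, Rational(1, 2)))), -1))), -1)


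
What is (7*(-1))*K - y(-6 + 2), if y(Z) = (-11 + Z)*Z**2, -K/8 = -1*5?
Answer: -40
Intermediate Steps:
K = 40 (K = -(-8)*5 = -8*(-5) = 40)
y(Z) = Z**2*(-11 + Z)
(7*(-1))*K - y(-6 + 2) = (7*(-1))*40 - (-6 + 2)**2*(-11 + (-6 + 2)) = -7*40 - (-4)**2*(-11 - 4) = -280 - 16*(-15) = -280 - 1*(-240) = -280 + 240 = -40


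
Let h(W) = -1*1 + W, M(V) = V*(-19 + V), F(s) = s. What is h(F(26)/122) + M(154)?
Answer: 1268142/61 ≈ 20789.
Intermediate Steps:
h(W) = -1 + W
h(F(26)/122) + M(154) = (-1 + 26/122) + 154*(-19 + 154) = (-1 + 26*(1/122)) + 154*135 = (-1 + 13/61) + 20790 = -48/61 + 20790 = 1268142/61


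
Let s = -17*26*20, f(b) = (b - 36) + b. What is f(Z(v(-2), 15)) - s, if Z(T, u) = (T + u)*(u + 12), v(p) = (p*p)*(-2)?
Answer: 9182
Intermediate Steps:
v(p) = -2*p² (v(p) = p²*(-2) = -2*p²)
Z(T, u) = (12 + u)*(T + u) (Z(T, u) = (T + u)*(12 + u) = (12 + u)*(T + u))
f(b) = -36 + 2*b (f(b) = (-36 + b) + b = -36 + 2*b)
s = -8840 (s = -442*20 = -8840)
f(Z(v(-2), 15)) - s = (-36 + 2*(15² + 12*(-2*(-2)²) + 12*15 - 2*(-2)²*15)) - 1*(-8840) = (-36 + 2*(225 + 12*(-2*4) + 180 - 2*4*15)) + 8840 = (-36 + 2*(225 + 12*(-8) + 180 - 8*15)) + 8840 = (-36 + 2*(225 - 96 + 180 - 120)) + 8840 = (-36 + 2*189) + 8840 = (-36 + 378) + 8840 = 342 + 8840 = 9182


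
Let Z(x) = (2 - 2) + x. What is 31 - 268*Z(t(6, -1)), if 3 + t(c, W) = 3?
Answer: 31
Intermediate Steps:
t(c, W) = 0 (t(c, W) = -3 + 3 = 0)
Z(x) = x (Z(x) = 0 + x = x)
31 - 268*Z(t(6, -1)) = 31 - 268*0 = 31 + 0 = 31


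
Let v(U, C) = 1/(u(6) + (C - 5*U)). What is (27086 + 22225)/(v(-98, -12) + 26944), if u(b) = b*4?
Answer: 24754122/13525889 ≈ 1.8301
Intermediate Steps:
u(b) = 4*b
v(U, C) = 1/(24 + C - 5*U) (v(U, C) = 1/(4*6 + (C - 5*U)) = 1/(24 + (C - 5*U)) = 1/(24 + C - 5*U))
(27086 + 22225)/(v(-98, -12) + 26944) = (27086 + 22225)/(1/(24 - 12 - 5*(-98)) + 26944) = 49311/(1/(24 - 12 + 490) + 26944) = 49311/(1/502 + 26944) = 49311/(13525889/502) = 49311*(502/13525889) = 24754122/13525889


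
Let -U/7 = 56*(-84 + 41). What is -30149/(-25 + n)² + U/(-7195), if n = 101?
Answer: -314282311/41558320 ≈ -7.5624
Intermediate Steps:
U = 16856 (U = -392*(-84 + 41) = -392*(-43) = -7*(-2408) = 16856)
-30149/(-25 + n)² + U/(-7195) = -30149/(-25 + 101)² + 16856/(-7195) = -30149/(76²) + 16856*(-1/7195) = -30149/5776 - 16856/7195 = -314282311/41558320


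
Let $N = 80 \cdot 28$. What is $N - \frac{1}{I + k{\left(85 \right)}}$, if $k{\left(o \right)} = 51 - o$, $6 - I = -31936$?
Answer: $\frac{71473919}{31908} \approx 2240.0$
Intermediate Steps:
$I = 31942$ ($I = 6 - -31936 = 6 + 31936 = 31942$)
$N = 2240$
$N - \frac{1}{I + k{\left(85 \right)}} = 2240 - \frac{1}{31942 + \left(51 - 85\right)} = 2240 - \frac{1}{31942 - 34} = 2240 - \frac{1}{31908} = \frac{71473919}{31908}$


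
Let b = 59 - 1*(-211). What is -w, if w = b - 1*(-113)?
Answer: -383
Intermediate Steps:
b = 270 (b = 59 + 211 = 270)
w = 383 (w = 270 - 1*(-113) = 270 + 113 = 383)
-w = -1*383 = -383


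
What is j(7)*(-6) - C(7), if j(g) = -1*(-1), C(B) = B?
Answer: -13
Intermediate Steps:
j(g) = 1
j(7)*(-6) - C(7) = 1*(-6) - 1*7 = -6 - 7 = -13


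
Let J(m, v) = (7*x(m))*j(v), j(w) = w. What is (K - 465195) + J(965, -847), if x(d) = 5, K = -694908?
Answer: -1189748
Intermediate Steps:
J(m, v) = 35*v (J(m, v) = (7*5)*v = 35*v)
(K - 465195) + J(965, -847) = (-694908 - 465195) + 35*(-847) = -1160103 - 29645 = -1189748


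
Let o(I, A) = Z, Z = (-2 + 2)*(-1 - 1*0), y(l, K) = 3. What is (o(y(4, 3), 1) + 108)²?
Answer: 11664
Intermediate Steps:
Z = 0 (Z = 0*(-1 + 0) = 0*(-1) = 0)
o(I, A) = 0
(o(y(4, 3), 1) + 108)² = (0 + 108)² = 108² = 11664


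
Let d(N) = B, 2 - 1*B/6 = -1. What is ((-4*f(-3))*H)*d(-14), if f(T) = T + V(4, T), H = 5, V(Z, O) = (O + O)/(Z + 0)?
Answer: 1620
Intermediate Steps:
B = 18 (B = 12 - 6*(-1) = 12 + 6 = 18)
d(N) = 18
V(Z, O) = 2*O/Z (V(Z, O) = (2*O)/Z = 2*O/Z)
f(T) = 3*T/2 (f(T) = T + 2*T/4 = T + 2*T*(¼) = T + T/2 = 3*T/2)
((-4*f(-3))*H)*d(-14) = (-6*(-3)*5)*18 = (-4*(-9/2)*5)*18 = (18*5)*18 = 90*18 = 1620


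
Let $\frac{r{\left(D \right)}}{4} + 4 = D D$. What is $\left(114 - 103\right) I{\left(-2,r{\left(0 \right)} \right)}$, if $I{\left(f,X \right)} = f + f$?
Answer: $-44$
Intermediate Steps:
$r{\left(D \right)} = -16 + 4 D^{2}$ ($r{\left(D \right)} = -16 + 4 D D = -16 + 4 D^{2}$)
$I{\left(f,X \right)} = 2 f$
$\left(114 - 103\right) I{\left(-2,r{\left(0 \right)} \right)} = \left(114 - 103\right) 2 \left(-2\right) = 11 \left(-4\right) = -44$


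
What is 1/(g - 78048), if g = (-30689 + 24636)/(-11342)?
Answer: -11342/885214363 ≈ -1.2813e-5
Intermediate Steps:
g = 6053/11342 (g = -6053*(-1/11342) = 6053/11342 ≈ 0.53368)
1/(g - 78048) = 1/(6053/11342 - 78048) = 1/(-885214363/11342) = -11342/885214363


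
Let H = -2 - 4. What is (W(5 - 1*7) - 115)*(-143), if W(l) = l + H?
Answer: 17589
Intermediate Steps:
H = -6
W(l) = -6 + l (W(l) = l - 6 = -6 + l)
(W(5 - 1*7) - 115)*(-143) = ((-6 + (5 - 1*7)) - 115)*(-143) = ((-6 + (5 - 7)) - 115)*(-143) = ((-6 - 2) - 115)*(-143) = (-8 - 115)*(-143) = -123*(-143) = 17589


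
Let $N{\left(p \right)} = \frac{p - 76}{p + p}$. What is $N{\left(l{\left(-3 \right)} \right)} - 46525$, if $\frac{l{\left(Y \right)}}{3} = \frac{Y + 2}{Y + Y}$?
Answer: $- \frac{93201}{2} \approx -46601.0$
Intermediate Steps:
$l{\left(Y \right)} = \frac{3 \left(2 + Y\right)}{2 Y}$ ($l{\left(Y \right)} = 3 \frac{Y + 2}{Y + Y} = 3 \frac{2 + Y}{2 Y} = \frac{3 \left(2 + Y\right)}{2 Y}$)
$N{\left(p \right)} = \frac{-76 + p}{2 p}$
$N{\left(l{\left(-3 \right)} \right)} - 46525 = \frac{-76 + \left(\frac{3}{2} + \frac{3}{-3}\right)}{2 \left(\frac{3}{2} + \frac{3}{-3}\right)} - 46525 = \frac{-76 + \left(\frac{3}{2} + 3 \left(- \frac{1}{3}\right)\right)}{2 \left(\frac{3}{2} + 3 \left(- \frac{1}{3}\right)\right)} - 46525 = \frac{-76 + \left(\frac{3}{2} - 1\right)}{2 \left(\frac{3}{2} - 1\right)} - 46525 = \frac{\frac{1}{\frac{1}{2}} \left(-76 + \frac{1}{2}\right)}{2} - 46525 = \frac{1}{2} \cdot 2 \left(- \frac{151}{2}\right) - 46525 = - \frac{151}{2} - 46525 = - \frac{93201}{2}$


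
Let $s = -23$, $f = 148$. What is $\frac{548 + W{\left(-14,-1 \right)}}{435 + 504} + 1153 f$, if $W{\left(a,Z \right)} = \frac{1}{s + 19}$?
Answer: $\frac{2047735}{12} \approx 1.7064 \cdot 10^{5}$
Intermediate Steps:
$W{\left(a,Z \right)} = - \frac{1}{4}$ ($W{\left(a,Z \right)} = \frac{1}{-23 + 19} = \frac{1}{-4} = - \frac{1}{4}$)
$\frac{548 + W{\left(-14,-1 \right)}}{435 + 504} + 1153 f = \frac{548 - \frac{1}{4}}{435 + 504} + 1153 \cdot 148 = \frac{2191}{4 \cdot 939} + 170644 = \frac{2191}{4} \cdot \frac{1}{939} + 170644 = \frac{7}{12} + 170644 = \frac{2047735}{12}$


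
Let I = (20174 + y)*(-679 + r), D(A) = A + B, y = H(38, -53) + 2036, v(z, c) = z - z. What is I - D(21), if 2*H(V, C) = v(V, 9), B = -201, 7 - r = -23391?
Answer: 504589170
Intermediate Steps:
r = 23398 (r = 7 - 1*(-23391) = 7 + 23391 = 23398)
v(z, c) = 0
H(V, C) = 0 (H(V, C) = (½)*0 = 0)
y = 2036 (y = 0 + 2036 = 2036)
D(A) = -201 + A (D(A) = A - 201 = -201 + A)
I = 504588990 (I = (20174 + 2036)*(-679 + 23398) = 22210*22719 = 504588990)
I - D(21) = 504588990 - (-201 + 21) = 504588990 - 1*(-180) = 504588990 + 180 = 504589170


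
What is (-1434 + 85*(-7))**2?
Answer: 4116841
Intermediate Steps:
(-1434 + 85*(-7))**2 = (-1434 - 595)**2 = (-2029)**2 = 4116841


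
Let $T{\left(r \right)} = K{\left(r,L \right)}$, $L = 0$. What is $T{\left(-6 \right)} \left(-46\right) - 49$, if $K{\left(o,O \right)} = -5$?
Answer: $181$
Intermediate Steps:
$T{\left(r \right)} = -5$
$T{\left(-6 \right)} \left(-46\right) - 49 = \left(-5\right) \left(-46\right) - 49 = 230 - 49 = 181$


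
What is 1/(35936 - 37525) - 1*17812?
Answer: -28303269/1589 ≈ -17812.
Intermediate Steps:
1/(35936 - 37525) - 1*17812 = 1/(-1589) - 17812 = -1/1589 - 17812 = -28303269/1589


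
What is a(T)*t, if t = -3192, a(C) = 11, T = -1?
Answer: -35112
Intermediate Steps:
a(T)*t = 11*(-3192) = -35112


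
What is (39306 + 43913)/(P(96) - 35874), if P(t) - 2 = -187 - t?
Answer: -83219/36155 ≈ -2.3017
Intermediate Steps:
P(t) = -185 - t (P(t) = 2 + (-187 - t) = -185 - t)
(39306 + 43913)/(P(96) - 35874) = (39306 + 43913)/((-185 - 1*96) - 35874) = 83219/((-185 - 96) - 35874) = 83219/(-281 - 35874) = 83219/(-36155) = 83219*(-1/36155) = -83219/36155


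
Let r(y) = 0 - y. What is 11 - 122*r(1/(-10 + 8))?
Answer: -50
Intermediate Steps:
r(y) = -y
11 - 122*r(1/(-10 + 8)) = 11 - (-122)/(-10 + 8) = 11 - (-122)/(-2) = 11 - (-122)*(-1)/2 = 11 - 122*½ = 11 - 61 = -50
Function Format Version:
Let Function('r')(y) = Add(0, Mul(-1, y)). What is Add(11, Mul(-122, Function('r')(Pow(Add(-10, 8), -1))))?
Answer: -50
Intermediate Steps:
Function('r')(y) = Mul(-1, y)
Add(11, Mul(-122, Function('r')(Pow(Add(-10, 8), -1)))) = Add(11, Mul(-122, Mul(-1, Pow(Add(-10, 8), -1)))) = Add(11, Mul(-122, Mul(-1, Pow(-2, -1)))) = Add(11, Mul(-122, Mul(-1, Rational(-1, 2)))) = Add(11, Mul(-122, Rational(1, 2))) = Add(11, -61) = -50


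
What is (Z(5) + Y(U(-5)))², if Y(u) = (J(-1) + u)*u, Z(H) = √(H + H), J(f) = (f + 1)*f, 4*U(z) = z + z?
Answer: 785/16 + 25*√10/2 ≈ 88.591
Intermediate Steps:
U(z) = z/2 (U(z) = (z + z)/4 = (2*z)/4 = z/2)
J(f) = f*(1 + f) (J(f) = (1 + f)*f = f*(1 + f))
Z(H) = √2*√H (Z(H) = √(2*H) = √2*√H)
Y(u) = u² (Y(u) = (-(1 - 1) + u)*u = (-1*0 + u)*u = (0 + u)*u = u*u = u²)
(Z(5) + Y(U(-5)))² = (√2*√5 + ((½)*(-5))²)² = (√10 + (-5/2)²)² = (√10 + 25/4)² = (25/4 + √10)²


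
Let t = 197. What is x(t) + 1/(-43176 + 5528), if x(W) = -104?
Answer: -3915393/37648 ≈ -104.00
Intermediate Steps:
x(t) + 1/(-43176 + 5528) = -104 + 1/(-43176 + 5528) = -104 + 1/(-37648) = -104 - 1/37648 = -3915393/37648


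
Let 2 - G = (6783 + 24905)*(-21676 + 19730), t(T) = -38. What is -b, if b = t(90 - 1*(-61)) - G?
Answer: 61664888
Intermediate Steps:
G = 61664850 (G = 2 - (6783 + 24905)*(-21676 + 19730) = 2 - 31688*(-1946) = 2 - 1*(-61664848) = 2 + 61664848 = 61664850)
b = -61664888 (b = -38 - 1*61664850 = -38 - 61664850 = -61664888)
-b = -1*(-61664888) = 61664888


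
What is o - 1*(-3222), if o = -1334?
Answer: 1888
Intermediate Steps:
o - 1*(-3222) = -1334 - 1*(-3222) = -1334 + 3222 = 1888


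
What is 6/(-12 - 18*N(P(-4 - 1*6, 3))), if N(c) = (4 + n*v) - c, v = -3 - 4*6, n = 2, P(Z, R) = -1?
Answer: 1/145 ≈ 0.0068966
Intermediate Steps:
v = -27 (v = -3 - 24 = -27)
N(c) = -50 - c (N(c) = (4 + 2*(-27)) - c = (4 - 54) - c = -50 - c)
6/(-12 - 18*N(P(-4 - 1*6, 3))) = 6/(-12 - 18*(-50 - 1*(-1))) = 6/(-12 - 18*(-50 + 1)) = 6/(-12 - 18*(-49)) = 6/(-12 + 882) = 6/870 = 6*(1/870) = 1/145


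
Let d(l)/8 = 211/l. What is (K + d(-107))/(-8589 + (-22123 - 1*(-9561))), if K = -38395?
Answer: 4109953/2263157 ≈ 1.8160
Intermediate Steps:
d(l) = 1688/l (d(l) = 8*(211/l) = 1688/l)
(K + d(-107))/(-8589 + (-22123 - 1*(-9561))) = (-38395 + 1688/(-107))/(-8589 + (-22123 - 1*(-9561))) = (-38395 + 1688*(-1/107))/(-8589 + (-22123 + 9561)) = (-38395 - 1688/107)/(-8589 - 12562) = -4109953/107/(-21151) = -4109953/107*(-1/21151) = 4109953/2263157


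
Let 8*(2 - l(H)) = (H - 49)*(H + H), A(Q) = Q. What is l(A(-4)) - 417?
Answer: -468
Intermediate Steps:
l(H) = 2 - H*(-49 + H)/4 (l(H) = 2 - (H - 49)*(H + H)/8 = 2 - (-49 + H)*2*H/8 = 2 - H*(-49 + H)/4)
l(A(-4)) - 417 = (2 - 1/4*(-4)**2 + (49/4)*(-4)) - 417 = (2 - 1/4*16 - 49) - 417 = (2 - 4 - 49) - 417 = -51 - 417 = -468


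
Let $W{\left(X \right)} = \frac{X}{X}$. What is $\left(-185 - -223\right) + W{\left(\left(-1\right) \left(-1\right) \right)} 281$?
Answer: $319$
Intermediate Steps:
$W{\left(X \right)} = 1$
$\left(-185 - -223\right) + W{\left(\left(-1\right) \left(-1\right) \right)} 281 = \left(-185 - -223\right) + 1 \cdot 281 = \left(-185 + 223\right) + 281 = 38 + 281 = 319$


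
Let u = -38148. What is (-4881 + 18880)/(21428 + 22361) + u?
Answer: -1670448773/43789 ≈ -38148.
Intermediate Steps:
(-4881 + 18880)/(21428 + 22361) + u = (-4881 + 18880)/(21428 + 22361) - 38148 = 13999/43789 - 38148 = -1670448773/43789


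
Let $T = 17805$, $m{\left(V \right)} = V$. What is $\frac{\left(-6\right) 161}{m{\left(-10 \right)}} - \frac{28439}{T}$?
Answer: $\frac{1691524}{17805} \approx 95.003$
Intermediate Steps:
$\frac{\left(-6\right) 161}{m{\left(-10 \right)}} - \frac{28439}{T} = \frac{\left(-6\right) 161}{-10} - \frac{28439}{17805} = \left(-966\right) \left(- \frac{1}{10}\right) - \frac{28439}{17805} = \frac{483}{5} - \frac{28439}{17805} = \frac{1691524}{17805}$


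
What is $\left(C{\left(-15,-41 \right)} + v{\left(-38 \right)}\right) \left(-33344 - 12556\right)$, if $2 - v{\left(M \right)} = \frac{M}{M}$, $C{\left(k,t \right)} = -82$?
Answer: $3717900$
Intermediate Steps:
$v{\left(M \right)} = 1$ ($v{\left(M \right)} = 2 - \frac{M}{M} = 2 - 1 = 1$)
$\left(C{\left(-15,-41 \right)} + v{\left(-38 \right)}\right) \left(-33344 - 12556\right) = \left(-82 + 1\right) \left(-33344 - 12556\right) = \left(-81\right) \left(-45900\right) = 3717900$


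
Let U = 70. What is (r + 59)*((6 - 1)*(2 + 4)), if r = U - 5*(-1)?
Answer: 4020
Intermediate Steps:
r = 75 (r = 70 - 5*(-1) = 70 - 1*(-5) = 70 + 5 = 75)
(r + 59)*((6 - 1)*(2 + 4)) = (75 + 59)*((6 - 1)*(2 + 4)) = 134*(5*6) = 134*30 = 4020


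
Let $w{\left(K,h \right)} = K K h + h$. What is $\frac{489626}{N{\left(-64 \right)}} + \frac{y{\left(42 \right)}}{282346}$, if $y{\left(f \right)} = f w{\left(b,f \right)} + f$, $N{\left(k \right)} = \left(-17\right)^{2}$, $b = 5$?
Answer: $\frac{69128604715}{40798997} \approx 1694.4$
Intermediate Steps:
$w{\left(K,h \right)} = h + h K^{2}$ ($w{\left(K,h \right)} = K^{2} h + h = h K^{2} + h = h + h K^{2}$)
$N{\left(k \right)} = 289$
$y{\left(f \right)} = f + 26 f^{2}$ ($y{\left(f \right)} = f f \left(1 + 5^{2}\right) + f = f f \left(1 + 25\right) + f = f f 26 + f = f 26 f + f = 26 f^{2} + f = f + 26 f^{2}$)
$\frac{489626}{N{\left(-64 \right)}} + \frac{y{\left(42 \right)}}{282346} = \frac{489626}{289} + \frac{42 \left(1 + 26 \cdot 42\right)}{282346} = 489626 \cdot \frac{1}{289} + 42 \left(1 + 1092\right) \frac{1}{282346} = \frac{489626}{289} + 42 \cdot 1093 \cdot \frac{1}{282346} = \frac{489626}{289} + 45906 \cdot \frac{1}{282346} = \frac{489626}{289} + \frac{22953}{141173} = \frac{69128604715}{40798997}$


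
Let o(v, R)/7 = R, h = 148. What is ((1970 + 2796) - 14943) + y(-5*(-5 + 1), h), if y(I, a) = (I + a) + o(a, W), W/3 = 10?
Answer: -9799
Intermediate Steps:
W = 30 (W = 3*10 = 30)
o(v, R) = 7*R
y(I, a) = 210 + I + a (y(I, a) = (I + a) + 7*30 = (I + a) + 210 = 210 + I + a)
((1970 + 2796) - 14943) + y(-5*(-5 + 1), h) = ((1970 + 2796) - 14943) + (210 - 5*(-5 + 1) + 148) = (4766 - 14943) + (210 - 5*(-4) + 148) = -10177 + (210 + 20 + 148) = -10177 + 378 = -9799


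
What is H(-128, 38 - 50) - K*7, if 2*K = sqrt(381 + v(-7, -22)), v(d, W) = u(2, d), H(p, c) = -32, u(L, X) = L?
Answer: -32 - 7*sqrt(383)/2 ≈ -100.50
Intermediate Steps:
v(d, W) = 2
K = sqrt(383)/2 (K = sqrt(381 + 2)/2 = sqrt(383)/2 ≈ 9.7852)
H(-128, 38 - 50) - K*7 = -32 - sqrt(383)/2*7 = -32 - 7*sqrt(383)/2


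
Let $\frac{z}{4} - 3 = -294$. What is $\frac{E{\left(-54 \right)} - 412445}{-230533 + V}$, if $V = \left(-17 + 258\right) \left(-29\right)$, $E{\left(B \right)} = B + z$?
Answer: $\frac{413663}{237522} \approx 1.7416$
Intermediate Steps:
$z = -1164$ ($z = 12 + 4 \left(-294\right) = 12 - 1176 = -1164$)
$E{\left(B \right)} = -1164 + B$ ($E{\left(B \right)} = B - 1164 = -1164 + B$)
$V = -6989$ ($V = 241 \left(-29\right) = -6989$)
$\frac{E{\left(-54 \right)} - 412445}{-230533 + V} = \frac{\left(-1164 - 54\right) - 412445}{-230533 - 6989} = \frac{-1218 - 412445}{-237522} = \left(-413663\right) \left(- \frac{1}{237522}\right) = \frac{413663}{237522}$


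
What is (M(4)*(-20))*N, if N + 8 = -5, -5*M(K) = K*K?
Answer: -832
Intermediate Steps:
M(K) = -K**2/5 (M(K) = -K*K/5 = -K**2/5)
N = -13 (N = -8 - 5 = -13)
(M(4)*(-20))*N = (-1/5*4**2*(-20))*(-13) = (-1/5*16*(-20))*(-13) = -16/5*(-20)*(-13) = 64*(-13) = -832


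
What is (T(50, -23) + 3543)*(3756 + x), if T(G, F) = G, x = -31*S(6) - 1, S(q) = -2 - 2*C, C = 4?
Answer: 14605545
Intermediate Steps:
S(q) = -10 (S(q) = -2 - 2*4 = -2 - 8 = -10)
x = 309 (x = -31*(-10) - 1 = 310 - 1 = 309)
(T(50, -23) + 3543)*(3756 + x) = (50 + 3543)*(3756 + 309) = 3593*4065 = 14605545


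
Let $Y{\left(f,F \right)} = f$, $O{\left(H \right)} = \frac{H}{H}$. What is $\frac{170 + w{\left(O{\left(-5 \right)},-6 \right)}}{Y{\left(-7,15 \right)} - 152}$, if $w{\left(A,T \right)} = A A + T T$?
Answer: $- \frac{69}{53} \approx -1.3019$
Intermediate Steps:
$O{\left(H \right)} = 1$
$w{\left(A,T \right)} = A^{2} + T^{2}$
$\frac{170 + w{\left(O{\left(-5 \right)},-6 \right)}}{Y{\left(-7,15 \right)} - 152} = \frac{170 + \left(1^{2} + \left(-6\right)^{2}\right)}{-7 - 152} = \frac{170 + \left(1 + 36\right)}{-159} = \left(170 + 37\right) \left(- \frac{1}{159}\right) = 207 \left(- \frac{1}{159}\right) = - \frac{69}{53}$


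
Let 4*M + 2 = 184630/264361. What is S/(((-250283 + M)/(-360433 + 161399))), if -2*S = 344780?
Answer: -4535307426882430/33082575093 ≈ -1.3709e+5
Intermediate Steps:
M = -86023/264361 (M = -½ + (184630/264361)/4 = -½ + (184630*(1/264361))/4 = -½ + (¼)*(184630/264361) = -½ + 92315/528722 = -86023/264361 ≈ -0.32540)
S = -172390 (S = -½*344780 = -172390)
S/(((-250283 + M)/(-360433 + 161399))) = -172390*(-360433 + 161399)/(-250283 - 86023/264361) = -172390/((-66165150186/264361/(-199034))) = -172390/((-66165150186/264361*(-1/199034))) = -172390/33082575093/26308413637 = -172390*26308413637/33082575093 = -4535307426882430/33082575093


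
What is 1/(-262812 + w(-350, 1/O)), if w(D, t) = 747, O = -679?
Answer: -1/262065 ≈ -3.8158e-6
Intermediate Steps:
1/(-262812 + w(-350, 1/O)) = 1/(-262812 + 747) = 1/(-262065) = -1/262065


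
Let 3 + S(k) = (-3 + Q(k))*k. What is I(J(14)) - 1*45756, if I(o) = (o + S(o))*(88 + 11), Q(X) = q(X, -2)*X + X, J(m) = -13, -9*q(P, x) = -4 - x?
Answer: -23030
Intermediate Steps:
q(P, x) = 4/9 + x/9 (q(P, x) = -(-4 - x)/9 = 4/9 + x/9)
Q(X) = 11*X/9 (Q(X) = (4/9 + (⅑)*(-2))*X + X = (4/9 - 2/9)*X + X = 2*X/9 + X = 11*X/9)
S(k) = -3 + k*(-3 + 11*k/9) (S(k) = -3 + (-3 + 11*k/9)*k = -3 + k*(-3 + 11*k/9))
I(o) = -297 - 198*o + 121*o² (I(o) = (o + (-3 - 3*o + 11*o²/9))*(88 + 11) = (-3 - 2*o + 11*o²/9)*99 = -297 - 198*o + 121*o²)
I(J(14)) - 1*45756 = (-297 - 198*(-13) + 121*(-13)²) - 1*45756 = (-297 + 2574 + 121*169) - 45756 = (-297 + 2574 + 20449) - 45756 = 22726 - 45756 = -23030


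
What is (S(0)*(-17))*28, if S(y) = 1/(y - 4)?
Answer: 119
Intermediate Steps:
S(y) = 1/(-4 + y)
(S(0)*(-17))*28 = (-17/(-4 + 0))*28 = (-17/(-4))*28 = -¼*(-17)*28 = (17/4)*28 = 119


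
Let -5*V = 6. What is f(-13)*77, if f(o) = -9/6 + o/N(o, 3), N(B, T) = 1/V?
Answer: 10857/10 ≈ 1085.7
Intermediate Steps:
V = -6/5 (V = -1/5*6 = -6/5 ≈ -1.2000)
N(B, T) = -5/6 (N(B, T) = 1/(-6/5) = -5/6)
f(o) = -3/2 - 6*o/5 (f(o) = -9/6 + o/(-5/6) = -9*1/6 + o*(-6/5) = -3/2 - 6*o/5)
f(-13)*77 = (-3/2 - 6/5*(-13))*77 = (-3/2 + 78/5)*77 = (141/10)*77 = 10857/10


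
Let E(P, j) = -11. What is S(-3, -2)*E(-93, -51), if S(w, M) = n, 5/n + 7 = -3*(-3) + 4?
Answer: -55/6 ≈ -9.1667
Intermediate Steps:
n = ⅚ (n = 5/(-7 + (-3*(-3) + 4)) = 5/(-7 + (9 + 4)) = 5/(-7 + 13) = 5/6 = 5*(⅙) = ⅚ ≈ 0.83333)
S(w, M) = ⅚
S(-3, -2)*E(-93, -51) = (⅚)*(-11) = -55/6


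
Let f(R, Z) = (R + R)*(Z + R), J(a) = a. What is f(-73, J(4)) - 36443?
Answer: -26369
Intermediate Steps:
f(R, Z) = 2*R*(R + Z) (f(R, Z) = (2*R)*(R + Z) = 2*R*(R + Z))
f(-73, J(4)) - 36443 = 2*(-73)*(-73 + 4) - 36443 = 2*(-73)*(-69) - 36443 = 10074 - 36443 = -26369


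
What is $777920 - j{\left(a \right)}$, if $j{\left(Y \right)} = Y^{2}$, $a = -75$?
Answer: $772295$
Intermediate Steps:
$777920 - j{\left(a \right)} = 777920 - \left(-75\right)^{2} = 777920 - 5625 = 772295$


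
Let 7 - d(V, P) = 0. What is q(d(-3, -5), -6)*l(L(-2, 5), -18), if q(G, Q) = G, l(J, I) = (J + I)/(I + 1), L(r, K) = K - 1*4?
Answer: 7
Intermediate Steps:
d(V, P) = 7 (d(V, P) = 7 - 1*0 = 7 + 0 = 7)
L(r, K) = -4 + K (L(r, K) = K - 4 = -4 + K)
l(J, I) = (I + J)/(1 + I)
q(d(-3, -5), -6)*l(L(-2, 5), -18) = 7*((-18 + (-4 + 5))/(1 - 18)) = 7*((-18 + 1)/(-17)) = 7*(-1/17*(-17)) = 7*1 = 7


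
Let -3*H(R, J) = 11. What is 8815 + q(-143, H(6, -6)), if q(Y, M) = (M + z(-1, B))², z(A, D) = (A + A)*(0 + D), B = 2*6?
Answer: 86224/9 ≈ 9580.4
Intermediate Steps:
H(R, J) = -11/3 (H(R, J) = -⅓*11 = -11/3)
B = 12
z(A, D) = 2*A*D (z(A, D) = (2*A)*D = 2*A*D)
q(Y, M) = (-24 + M)² (q(Y, M) = (M + 2*(-1)*12)² = (M - 24)² = (-24 + M)²)
8815 + q(-143, H(6, -6)) = 8815 + (-24 - 11/3)² = 8815 + (-83/3)² = 8815 + 6889/9 = 86224/9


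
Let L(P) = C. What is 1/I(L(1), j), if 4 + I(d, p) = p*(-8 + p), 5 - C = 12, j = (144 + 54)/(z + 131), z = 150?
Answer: -78961/721744 ≈ -0.10940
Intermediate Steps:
j = 198/281 (j = (144 + 54)/(150 + 131) = 198/281 ≈ 0.70463)
C = -7 (C = 5 - 1*12 = 5 - 12 = -7)
L(P) = -7
I(d, p) = -4 + p*(-8 + p)
1/I(L(1), j) = 1/(-4 + (198/281)**2 - 8*198/281) = 1/(-4 + 39204/78961 - 1584/281) = 1/(-721744/78961) = -78961/721744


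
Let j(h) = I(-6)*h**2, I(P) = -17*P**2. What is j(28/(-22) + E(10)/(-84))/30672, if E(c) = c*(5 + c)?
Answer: -1257099/6735344 ≈ -0.18664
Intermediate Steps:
j(h) = -612*h**2 (j(h) = (-17*(-6)**2)*h**2 = (-17*36)*h**2 = -612*h**2)
j(28/(-22) + E(10)/(-84))/30672 = -612*(28/(-22) + (10*(5 + 10))/(-84))**2/30672 = -612*(28*(-1/22) + (10*15)*(-1/84))**2*(1/30672) = -612*(-14/11 + 150*(-1/84))**2*(1/30672) = -612*(-14/11 - 25/14)**2*(1/30672) = -612*(-471/154)**2*(1/30672) = -612*221841/23716*(1/30672) = -33941673/5929*1/30672 = -1257099/6735344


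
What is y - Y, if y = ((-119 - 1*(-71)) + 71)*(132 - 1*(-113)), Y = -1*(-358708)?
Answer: -353073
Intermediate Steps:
Y = 358708
y = 5635 (y = ((-119 + 71) + 71)*(132 + 113) = (-48 + 71)*245 = 23*245 = 5635)
y - Y = 5635 - 1*358708 = 5635 - 358708 = -353073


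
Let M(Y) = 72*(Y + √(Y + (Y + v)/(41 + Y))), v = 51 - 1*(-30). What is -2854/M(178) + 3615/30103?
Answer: -129440157607/1246183824990 + 1427*√8593779/248383980 ≈ -0.087027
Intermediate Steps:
v = 81 (v = 51 + 30 = 81)
M(Y) = 72*Y + 72*√(Y + (81 + Y)/(41 + Y)) (M(Y) = 72*(Y + √(Y + (Y + 81)/(41 + Y))) = 72*(Y + √(Y + (81 + Y)/(41 + Y))) = 72*Y + 72*√(Y + (81 + Y)/(41 + Y)))
-2854/M(178) + 3615/30103 = -2854/(72*178 + 72*√((81 + 178 + 178*(41 + 178))/(41 + 178))) + 3615/30103 = -2854/(12816 + 72*√((81 + 178 + 178*219)/219)) + 3615*(1/30103) = -2854/(12816 + 72*√((81 + 178 + 38982)/219)) + 3615/30103 = -2854/(12816 + 72*√((1/219)*39241)) + 3615/30103 = -2854/(12816 + 72*√(39241/219)) + 3615/30103 = -2854/(12816 + 72*(√8593779/219)) + 3615/30103 = -2854/(12816 + 24*√8593779/73) + 3615/30103 = 3615/30103 - 2854/(12816 + 24*√8593779/73)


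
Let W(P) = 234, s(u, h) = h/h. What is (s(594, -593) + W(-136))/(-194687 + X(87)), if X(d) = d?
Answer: -47/38920 ≈ -0.0012076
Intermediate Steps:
s(u, h) = 1
(s(594, -593) + W(-136))/(-194687 + X(87)) = (1 + 234)/(-194687 + 87) = 235/(-194600) = 235*(-1/194600) = -47/38920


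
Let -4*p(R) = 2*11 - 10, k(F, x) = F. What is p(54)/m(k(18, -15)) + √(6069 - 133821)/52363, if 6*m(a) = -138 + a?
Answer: 3/20 + 2*I*√31938/52363 ≈ 0.15 + 0.0068259*I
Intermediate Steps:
m(a) = -23 + a/6 (m(a) = (-138 + a)/6 = -23 + a/6)
p(R) = -3 (p(R) = -(2*11 - 10)/4 = -(22 - 10)/4 = -¼*12 = -3)
p(54)/m(k(18, -15)) + √(6069 - 133821)/52363 = -3/(-23 + (⅙)*18) + √(6069 - 133821)/52363 = -3/(-23 + 3) + √(-127752)*(1/52363) = -3/(-20) + (2*I*√31938)*(1/52363) = -3*(-1/20) + 2*I*√31938/52363 = 3/20 + 2*I*√31938/52363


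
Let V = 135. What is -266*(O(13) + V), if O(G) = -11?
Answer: -32984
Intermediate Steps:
-266*(O(13) + V) = -266*(-11 + 135) = -266*124 = -32984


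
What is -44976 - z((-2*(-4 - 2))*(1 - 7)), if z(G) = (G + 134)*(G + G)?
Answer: -36048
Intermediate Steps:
z(G) = 2*G*(134 + G) (z(G) = (134 + G)*(2*G) = 2*G*(134 + G))
-44976 - z((-2*(-4 - 2))*(1 - 7)) = -44976 - 2*(-2*(-4 - 2))*(1 - 7)*(134 + (-2*(-4 - 2))*(1 - 7)) = -44976 - 2*-2*(-6)*(-6)*(134 - 2*(-6)*(-6)) = -44976 - 2*12*(-6)*(134 + 12*(-6)) = -44976 - 2*(-72)*(134 - 72) = -44976 - 2*(-72)*62 = -44976 - 1*(-8928) = -44976 + 8928 = -36048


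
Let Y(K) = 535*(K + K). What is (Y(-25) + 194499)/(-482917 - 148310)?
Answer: -167749/631227 ≈ -0.26575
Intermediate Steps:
Y(K) = 1070*K (Y(K) = 535*(2*K) = 1070*K)
(Y(-25) + 194499)/(-482917 - 148310) = (1070*(-25) + 194499)/(-482917 - 148310) = (-26750 + 194499)/(-631227) = 167749*(-1/631227) = -167749/631227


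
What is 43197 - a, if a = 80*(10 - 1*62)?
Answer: 47357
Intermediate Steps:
a = -4160 (a = 80*(10 - 62) = 80*(-52) = -4160)
43197 - a = 43197 - 1*(-4160) = 43197 + 4160 = 47357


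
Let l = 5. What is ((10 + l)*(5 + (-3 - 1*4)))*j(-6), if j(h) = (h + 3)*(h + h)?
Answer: -1080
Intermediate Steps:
j(h) = 2*h*(3 + h) (j(h) = (3 + h)*(2*h) = 2*h*(3 + h))
((10 + l)*(5 + (-3 - 1*4)))*j(-6) = ((10 + 5)*(5 + (-3 - 1*4)))*(2*(-6)*(3 - 6)) = (15*(5 + (-3 - 4)))*(2*(-6)*(-3)) = (15*(5 - 7))*36 = (15*(-2))*36 = -30*36 = -1080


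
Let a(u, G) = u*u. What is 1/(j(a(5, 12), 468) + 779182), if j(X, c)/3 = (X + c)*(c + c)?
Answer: 1/2163526 ≈ 4.6221e-7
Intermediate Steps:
a(u, G) = u²
j(X, c) = 6*c*(X + c) (j(X, c) = 3*((X + c)*(c + c)) = 3*((X + c)*(2*c)) = 3*(2*c*(X + c)) = 6*c*(X + c))
1/(j(a(5, 12), 468) + 779182) = 1/(6*468*(5² + 468) + 779182) = 1/(6*468*(25 + 468) + 779182) = 1/(6*468*493 + 779182) = 1/(1384344 + 779182) = 1/2163526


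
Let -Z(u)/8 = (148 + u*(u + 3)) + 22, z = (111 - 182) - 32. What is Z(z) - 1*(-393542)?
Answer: 309782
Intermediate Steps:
z = -103 (z = -71 - 32 = -103)
Z(u) = -1360 - 8*u*(3 + u) (Z(u) = -8*((148 + u*(u + 3)) + 22) = -8*((148 + u*(3 + u)) + 22) = -8*(170 + u*(3 + u)) = -1360 - 8*u*(3 + u))
Z(z) - 1*(-393542) = (-1360 - 24*(-103) - 8*(-103)**2) - 1*(-393542) = (-1360 + 2472 - 8*10609) + 393542 = (-1360 + 2472 - 84872) + 393542 = -83760 + 393542 = 309782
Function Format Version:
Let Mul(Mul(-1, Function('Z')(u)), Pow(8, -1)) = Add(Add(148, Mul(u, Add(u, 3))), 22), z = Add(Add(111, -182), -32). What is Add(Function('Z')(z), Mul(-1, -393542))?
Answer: 309782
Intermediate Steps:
z = -103 (z = Add(-71, -32) = -103)
Function('Z')(u) = Add(-1360, Mul(-8, u, Add(3, u))) (Function('Z')(u) = Mul(-8, Add(Add(148, Mul(u, Add(u, 3))), 22)) = Mul(-8, Add(Add(148, Mul(u, Add(3, u))), 22)) = Mul(-8, Add(170, Mul(u, Add(3, u)))) = Add(-1360, Mul(-8, u, Add(3, u))))
Add(Function('Z')(z), Mul(-1, -393542)) = Add(Add(-1360, Mul(-24, -103), Mul(-8, Pow(-103, 2))), Mul(-1, -393542)) = Add(Add(-1360, 2472, Mul(-8, 10609)), 393542) = Add(Add(-1360, 2472, -84872), 393542) = Add(-83760, 393542) = 309782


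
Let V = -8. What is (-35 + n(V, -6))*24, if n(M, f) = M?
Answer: -1032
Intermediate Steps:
(-35 + n(V, -6))*24 = (-35 - 8)*24 = -43*24 = -1032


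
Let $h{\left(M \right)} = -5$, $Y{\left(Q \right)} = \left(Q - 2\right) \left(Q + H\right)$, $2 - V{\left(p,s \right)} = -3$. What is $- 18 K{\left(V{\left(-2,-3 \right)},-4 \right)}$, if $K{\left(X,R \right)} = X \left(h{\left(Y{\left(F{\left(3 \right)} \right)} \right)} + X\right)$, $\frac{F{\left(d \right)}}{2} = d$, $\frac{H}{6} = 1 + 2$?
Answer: $0$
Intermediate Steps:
$H = 18$ ($H = 6 \left(1 + 2\right) = 6 \cdot 3 = 18$)
$V{\left(p,s \right)} = 5$ ($V{\left(p,s \right)} = 2 - -3 = 2 + 3 = 5$)
$F{\left(d \right)} = 2 d$
$Y{\left(Q \right)} = \left(-2 + Q\right) \left(18 + Q\right)$ ($Y{\left(Q \right)} = \left(Q - 2\right) \left(Q + 18\right) = \left(-2 + Q\right) \left(18 + Q\right)$)
$K{\left(X,R \right)} = X \left(-5 + X\right)$
$- 18 K{\left(V{\left(-2,-3 \right)},-4 \right)} = - 18 \cdot 5 \left(-5 + 5\right) = - 18 \cdot 5 \cdot 0 = \left(-18\right) 0 = 0$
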